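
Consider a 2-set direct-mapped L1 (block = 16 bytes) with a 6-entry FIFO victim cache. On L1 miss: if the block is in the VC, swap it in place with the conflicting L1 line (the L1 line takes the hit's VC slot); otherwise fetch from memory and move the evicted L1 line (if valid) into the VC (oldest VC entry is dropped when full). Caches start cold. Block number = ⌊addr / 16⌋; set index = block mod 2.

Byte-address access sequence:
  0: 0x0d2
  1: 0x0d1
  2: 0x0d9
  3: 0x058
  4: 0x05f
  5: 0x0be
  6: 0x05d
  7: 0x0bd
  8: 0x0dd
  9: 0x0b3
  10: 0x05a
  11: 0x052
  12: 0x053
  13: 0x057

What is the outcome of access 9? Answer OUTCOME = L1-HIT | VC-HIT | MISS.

#0 0xd2→b13/s1 MISS; vc=[]
#1 0xd1→b13/s1 L1-HIT; vc=[]
#2 0xd9→b13/s1 L1-HIT; vc=[]
#3 0x58→b5/s1 MISS; vc=[13]
#4 0x5f→b5/s1 L1-HIT; vc=[13]
#5 0xbe→b11/s1 MISS; vc=[13,5]
#6 0x5d→b5/s1 VC-HIT; vc=[13,11]
#7 0xbd→b11/s1 VC-HIT; vc=[13,5]
#8 0xdd→b13/s1 VC-HIT; vc=[11,5]
#9 0xb3→b11/s1 VC-HIT; vc=[13,5]
#10 0x5a→b5/s1 VC-HIT; vc=[13,11]
#11 0x52→b5/s1 L1-HIT; vc=[13,11]
#12 0x53→b5/s1 L1-HIT; vc=[13,11]
#13 0x57→b5/s1 L1-HIT; vc=[13,11]

OUTCOME = VC-HIT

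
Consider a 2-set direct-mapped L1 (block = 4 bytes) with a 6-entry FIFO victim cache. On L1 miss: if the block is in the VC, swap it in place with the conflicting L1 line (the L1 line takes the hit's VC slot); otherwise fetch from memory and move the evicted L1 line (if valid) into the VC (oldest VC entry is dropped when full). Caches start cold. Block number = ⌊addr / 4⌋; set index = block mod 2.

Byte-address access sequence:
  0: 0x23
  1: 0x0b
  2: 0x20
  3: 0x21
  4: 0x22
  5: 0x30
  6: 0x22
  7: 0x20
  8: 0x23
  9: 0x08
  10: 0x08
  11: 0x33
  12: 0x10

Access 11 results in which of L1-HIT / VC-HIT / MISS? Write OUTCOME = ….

0: 0x23 (blk 8, set 0) → MISS  vc=[]
1: 0xb (blk 2, set 0) → MISS  vc=[8]
2: 0x20 (blk 8, set 0) → VC-HIT  vc=[2]
3: 0x21 (blk 8, set 0) → L1-HIT  vc=[2]
4: 0x22 (blk 8, set 0) → L1-HIT  vc=[2]
5: 0x30 (blk 12, set 0) → MISS  vc=[2, 8]
6: 0x22 (blk 8, set 0) → VC-HIT  vc=[2, 12]
7: 0x20 (blk 8, set 0) → L1-HIT  vc=[2, 12]
8: 0x23 (blk 8, set 0) → L1-HIT  vc=[2, 12]
9: 0x8 (blk 2, set 0) → VC-HIT  vc=[8, 12]
10: 0x8 (blk 2, set 0) → L1-HIT  vc=[8, 12]
11: 0x33 (blk 12, set 0) → VC-HIT  vc=[8, 2]
12: 0x10 (blk 4, set 0) → MISS  vc=[8, 2, 12]

OUTCOME = VC-HIT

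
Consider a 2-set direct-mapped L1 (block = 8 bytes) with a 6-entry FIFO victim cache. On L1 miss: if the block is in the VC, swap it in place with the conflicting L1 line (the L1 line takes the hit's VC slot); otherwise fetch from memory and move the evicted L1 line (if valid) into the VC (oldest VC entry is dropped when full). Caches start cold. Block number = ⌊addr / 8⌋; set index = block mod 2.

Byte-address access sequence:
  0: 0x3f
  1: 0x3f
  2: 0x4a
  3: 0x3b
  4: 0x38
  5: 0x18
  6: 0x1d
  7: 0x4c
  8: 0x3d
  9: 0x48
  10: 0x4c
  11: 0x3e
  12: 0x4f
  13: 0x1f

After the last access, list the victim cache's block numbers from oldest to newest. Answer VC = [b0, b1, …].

VC = [9, 7]

  [0] addr=0x3f blk=7 s=1: MISS | VC []
  [1] addr=0x3f blk=7 s=1: L1-HIT | VC []
  [2] addr=0x4a blk=9 s=1: MISS | VC [7]
  [3] addr=0x3b blk=7 s=1: VC-HIT | VC [9]
  [4] addr=0x38 blk=7 s=1: L1-HIT | VC [9]
  [5] addr=0x18 blk=3 s=1: MISS | VC [9, 7]
  [6] addr=0x1d blk=3 s=1: L1-HIT | VC [9, 7]
  [7] addr=0x4c blk=9 s=1: VC-HIT | VC [3, 7]
  [8] addr=0x3d blk=7 s=1: VC-HIT | VC [3, 9]
  [9] addr=0x48 blk=9 s=1: VC-HIT | VC [3, 7]
  [10] addr=0x4c blk=9 s=1: L1-HIT | VC [3, 7]
  [11] addr=0x3e blk=7 s=1: VC-HIT | VC [3, 9]
  [12] addr=0x4f blk=9 s=1: VC-HIT | VC [3, 7]
  [13] addr=0x1f blk=3 s=1: VC-HIT | VC [9, 7]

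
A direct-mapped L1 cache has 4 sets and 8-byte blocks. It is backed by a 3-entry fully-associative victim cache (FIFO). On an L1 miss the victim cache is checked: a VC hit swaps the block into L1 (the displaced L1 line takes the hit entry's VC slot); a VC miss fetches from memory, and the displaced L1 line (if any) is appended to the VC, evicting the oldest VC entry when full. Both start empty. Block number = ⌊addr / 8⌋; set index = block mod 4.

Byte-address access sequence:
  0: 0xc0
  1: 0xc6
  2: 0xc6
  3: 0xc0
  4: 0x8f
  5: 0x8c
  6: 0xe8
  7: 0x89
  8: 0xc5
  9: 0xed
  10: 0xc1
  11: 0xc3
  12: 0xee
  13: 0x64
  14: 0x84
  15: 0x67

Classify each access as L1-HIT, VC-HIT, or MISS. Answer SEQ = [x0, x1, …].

0: 0xc0 (blk 24, set 0) → MISS  vc=[]
1: 0xc6 (blk 24, set 0) → L1-HIT  vc=[]
2: 0xc6 (blk 24, set 0) → L1-HIT  vc=[]
3: 0xc0 (blk 24, set 0) → L1-HIT  vc=[]
4: 0x8f (blk 17, set 1) → MISS  vc=[]
5: 0x8c (blk 17, set 1) → L1-HIT  vc=[]
6: 0xe8 (blk 29, set 1) → MISS  vc=[17]
7: 0x89 (blk 17, set 1) → VC-HIT  vc=[29]
8: 0xc5 (blk 24, set 0) → L1-HIT  vc=[29]
9: 0xed (blk 29, set 1) → VC-HIT  vc=[17]
10: 0xc1 (blk 24, set 0) → L1-HIT  vc=[17]
11: 0xc3 (blk 24, set 0) → L1-HIT  vc=[17]
12: 0xee (blk 29, set 1) → L1-HIT  vc=[17]
13: 0x64 (blk 12, set 0) → MISS  vc=[17, 24]
14: 0x84 (blk 16, set 0) → MISS  vc=[17, 24, 12]
15: 0x67 (blk 12, set 0) → VC-HIT  vc=[17, 24, 16]

SEQ = [MISS, L1-HIT, L1-HIT, L1-HIT, MISS, L1-HIT, MISS, VC-HIT, L1-HIT, VC-HIT, L1-HIT, L1-HIT, L1-HIT, MISS, MISS, VC-HIT]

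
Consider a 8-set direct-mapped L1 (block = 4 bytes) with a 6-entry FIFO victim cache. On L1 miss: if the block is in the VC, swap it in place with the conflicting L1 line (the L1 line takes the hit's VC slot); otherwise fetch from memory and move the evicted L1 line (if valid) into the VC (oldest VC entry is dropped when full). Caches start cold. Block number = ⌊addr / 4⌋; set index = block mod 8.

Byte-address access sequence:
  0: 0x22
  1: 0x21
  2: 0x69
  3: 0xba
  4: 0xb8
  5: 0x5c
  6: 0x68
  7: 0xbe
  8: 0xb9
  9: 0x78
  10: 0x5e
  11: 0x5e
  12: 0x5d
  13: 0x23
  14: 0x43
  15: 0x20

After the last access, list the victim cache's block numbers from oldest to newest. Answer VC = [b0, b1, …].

0: 0x22 (blk 8, set 0) → MISS  vc=[]
1: 0x21 (blk 8, set 0) → L1-HIT  vc=[]
2: 0x69 (blk 26, set 2) → MISS  vc=[]
3: 0xba (blk 46, set 6) → MISS  vc=[]
4: 0xb8 (blk 46, set 6) → L1-HIT  vc=[]
5: 0x5c (blk 23, set 7) → MISS  vc=[]
6: 0x68 (blk 26, set 2) → L1-HIT  vc=[]
7: 0xbe (blk 47, set 7) → MISS  vc=[23]
8: 0xb9 (blk 46, set 6) → L1-HIT  vc=[23]
9: 0x78 (blk 30, set 6) → MISS  vc=[23, 46]
10: 0x5e (blk 23, set 7) → VC-HIT  vc=[47, 46]
11: 0x5e (blk 23, set 7) → L1-HIT  vc=[47, 46]
12: 0x5d (blk 23, set 7) → L1-HIT  vc=[47, 46]
13: 0x23 (blk 8, set 0) → L1-HIT  vc=[47, 46]
14: 0x43 (blk 16, set 0) → MISS  vc=[47, 46, 8]
15: 0x20 (blk 8, set 0) → VC-HIT  vc=[47, 46, 16]

VC = [47, 46, 16]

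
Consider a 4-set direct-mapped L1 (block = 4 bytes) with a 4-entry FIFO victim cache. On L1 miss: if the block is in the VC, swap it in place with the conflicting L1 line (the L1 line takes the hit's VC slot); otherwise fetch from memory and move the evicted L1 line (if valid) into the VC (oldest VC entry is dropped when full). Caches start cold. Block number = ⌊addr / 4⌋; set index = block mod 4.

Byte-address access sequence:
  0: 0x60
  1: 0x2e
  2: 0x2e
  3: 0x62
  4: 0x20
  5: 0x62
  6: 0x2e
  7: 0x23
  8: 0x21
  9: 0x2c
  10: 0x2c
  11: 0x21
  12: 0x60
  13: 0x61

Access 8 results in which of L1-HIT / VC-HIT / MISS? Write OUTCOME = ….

OUTCOME = L1-HIT

#0 0x60→b24/s0 MISS; vc=[]
#1 0x2e→b11/s3 MISS; vc=[]
#2 0x2e→b11/s3 L1-HIT; vc=[]
#3 0x62→b24/s0 L1-HIT; vc=[]
#4 0x20→b8/s0 MISS; vc=[24]
#5 0x62→b24/s0 VC-HIT; vc=[8]
#6 0x2e→b11/s3 L1-HIT; vc=[8]
#7 0x23→b8/s0 VC-HIT; vc=[24]
#8 0x21→b8/s0 L1-HIT; vc=[24]
#9 0x2c→b11/s3 L1-HIT; vc=[24]
#10 0x2c→b11/s3 L1-HIT; vc=[24]
#11 0x21→b8/s0 L1-HIT; vc=[24]
#12 0x60→b24/s0 VC-HIT; vc=[8]
#13 0x61→b24/s0 L1-HIT; vc=[8]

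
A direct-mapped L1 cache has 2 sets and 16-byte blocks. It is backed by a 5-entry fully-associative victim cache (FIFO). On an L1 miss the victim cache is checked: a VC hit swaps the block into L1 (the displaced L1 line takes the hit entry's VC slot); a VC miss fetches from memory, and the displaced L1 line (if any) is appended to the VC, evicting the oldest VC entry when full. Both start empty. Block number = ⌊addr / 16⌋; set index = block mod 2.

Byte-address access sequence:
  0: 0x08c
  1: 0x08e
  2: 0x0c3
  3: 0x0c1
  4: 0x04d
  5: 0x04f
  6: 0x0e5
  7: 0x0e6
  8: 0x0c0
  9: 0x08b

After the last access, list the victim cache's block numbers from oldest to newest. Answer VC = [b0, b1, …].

  [0] addr=0x8c blk=8 s=0: MISS | VC []
  [1] addr=0x8e blk=8 s=0: L1-HIT | VC []
  [2] addr=0xc3 blk=12 s=0: MISS | VC [8]
  [3] addr=0xc1 blk=12 s=0: L1-HIT | VC [8]
  [4] addr=0x4d blk=4 s=0: MISS | VC [8, 12]
  [5] addr=0x4f blk=4 s=0: L1-HIT | VC [8, 12]
  [6] addr=0xe5 blk=14 s=0: MISS | VC [8, 12, 4]
  [7] addr=0xe6 blk=14 s=0: L1-HIT | VC [8, 12, 4]
  [8] addr=0xc0 blk=12 s=0: VC-HIT | VC [8, 14, 4]
  [9] addr=0x8b blk=8 s=0: VC-HIT | VC [12, 14, 4]

VC = [12, 14, 4]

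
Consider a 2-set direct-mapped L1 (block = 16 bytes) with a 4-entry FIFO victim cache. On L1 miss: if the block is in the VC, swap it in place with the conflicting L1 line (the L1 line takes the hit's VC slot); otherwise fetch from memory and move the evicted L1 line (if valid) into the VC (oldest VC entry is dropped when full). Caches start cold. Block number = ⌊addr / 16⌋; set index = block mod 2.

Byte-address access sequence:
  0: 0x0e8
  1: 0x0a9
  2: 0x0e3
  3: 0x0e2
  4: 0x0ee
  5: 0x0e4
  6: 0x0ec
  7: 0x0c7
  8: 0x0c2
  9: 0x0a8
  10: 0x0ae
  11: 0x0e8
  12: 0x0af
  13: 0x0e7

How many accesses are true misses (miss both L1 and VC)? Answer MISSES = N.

MISSES = 3

0: 0xe8 (blk 14, set 0) → MISS  vc=[]
1: 0xa9 (blk 10, set 0) → MISS  vc=[14]
2: 0xe3 (blk 14, set 0) → VC-HIT  vc=[10]
3: 0xe2 (blk 14, set 0) → L1-HIT  vc=[10]
4: 0xee (blk 14, set 0) → L1-HIT  vc=[10]
5: 0xe4 (blk 14, set 0) → L1-HIT  vc=[10]
6: 0xec (blk 14, set 0) → L1-HIT  vc=[10]
7: 0xc7 (blk 12, set 0) → MISS  vc=[10, 14]
8: 0xc2 (blk 12, set 0) → L1-HIT  vc=[10, 14]
9: 0xa8 (blk 10, set 0) → VC-HIT  vc=[12, 14]
10: 0xae (blk 10, set 0) → L1-HIT  vc=[12, 14]
11: 0xe8 (blk 14, set 0) → VC-HIT  vc=[12, 10]
12: 0xaf (blk 10, set 0) → VC-HIT  vc=[12, 14]
13: 0xe7 (blk 14, set 0) → VC-HIT  vc=[12, 10]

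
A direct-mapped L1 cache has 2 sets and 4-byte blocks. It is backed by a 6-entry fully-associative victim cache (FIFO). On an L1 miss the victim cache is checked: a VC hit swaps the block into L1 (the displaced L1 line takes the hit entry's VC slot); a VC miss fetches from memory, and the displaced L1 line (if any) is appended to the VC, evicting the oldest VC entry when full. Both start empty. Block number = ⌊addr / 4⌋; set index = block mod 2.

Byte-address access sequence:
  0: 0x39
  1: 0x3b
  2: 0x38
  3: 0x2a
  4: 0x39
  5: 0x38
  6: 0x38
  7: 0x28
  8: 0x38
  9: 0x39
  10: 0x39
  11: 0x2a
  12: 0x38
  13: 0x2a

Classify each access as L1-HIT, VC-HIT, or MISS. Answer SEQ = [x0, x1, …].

  [0] addr=0x39 blk=14 s=0: MISS | VC []
  [1] addr=0x3b blk=14 s=0: L1-HIT | VC []
  [2] addr=0x38 blk=14 s=0: L1-HIT | VC []
  [3] addr=0x2a blk=10 s=0: MISS | VC [14]
  [4] addr=0x39 blk=14 s=0: VC-HIT | VC [10]
  [5] addr=0x38 blk=14 s=0: L1-HIT | VC [10]
  [6] addr=0x38 blk=14 s=0: L1-HIT | VC [10]
  [7] addr=0x28 blk=10 s=0: VC-HIT | VC [14]
  [8] addr=0x38 blk=14 s=0: VC-HIT | VC [10]
  [9] addr=0x39 blk=14 s=0: L1-HIT | VC [10]
  [10] addr=0x39 blk=14 s=0: L1-HIT | VC [10]
  [11] addr=0x2a blk=10 s=0: VC-HIT | VC [14]
  [12] addr=0x38 blk=14 s=0: VC-HIT | VC [10]
  [13] addr=0x2a blk=10 s=0: VC-HIT | VC [14]

SEQ = [MISS, L1-HIT, L1-HIT, MISS, VC-HIT, L1-HIT, L1-HIT, VC-HIT, VC-HIT, L1-HIT, L1-HIT, VC-HIT, VC-HIT, VC-HIT]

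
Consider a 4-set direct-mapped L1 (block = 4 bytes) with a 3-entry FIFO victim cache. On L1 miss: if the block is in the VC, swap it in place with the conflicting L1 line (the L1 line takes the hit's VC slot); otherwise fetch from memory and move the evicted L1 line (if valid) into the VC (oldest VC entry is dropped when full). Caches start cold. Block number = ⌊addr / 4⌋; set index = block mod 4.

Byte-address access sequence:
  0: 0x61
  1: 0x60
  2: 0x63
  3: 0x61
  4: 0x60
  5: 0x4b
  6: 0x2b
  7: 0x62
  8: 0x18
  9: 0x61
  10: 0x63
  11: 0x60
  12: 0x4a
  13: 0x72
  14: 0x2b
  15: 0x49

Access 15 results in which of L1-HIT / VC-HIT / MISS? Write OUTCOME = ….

#0 0x61→b24/s0 MISS; vc=[]
#1 0x60→b24/s0 L1-HIT; vc=[]
#2 0x63→b24/s0 L1-HIT; vc=[]
#3 0x61→b24/s0 L1-HIT; vc=[]
#4 0x60→b24/s0 L1-HIT; vc=[]
#5 0x4b→b18/s2 MISS; vc=[]
#6 0x2b→b10/s2 MISS; vc=[18]
#7 0x62→b24/s0 L1-HIT; vc=[18]
#8 0x18→b6/s2 MISS; vc=[18,10]
#9 0x61→b24/s0 L1-HIT; vc=[18,10]
#10 0x63→b24/s0 L1-HIT; vc=[18,10]
#11 0x60→b24/s0 L1-HIT; vc=[18,10]
#12 0x4a→b18/s2 VC-HIT; vc=[6,10]
#13 0x72→b28/s0 MISS; vc=[6,10,24]
#14 0x2b→b10/s2 VC-HIT; vc=[6,18,24]
#15 0x49→b18/s2 VC-HIT; vc=[6,10,24]

OUTCOME = VC-HIT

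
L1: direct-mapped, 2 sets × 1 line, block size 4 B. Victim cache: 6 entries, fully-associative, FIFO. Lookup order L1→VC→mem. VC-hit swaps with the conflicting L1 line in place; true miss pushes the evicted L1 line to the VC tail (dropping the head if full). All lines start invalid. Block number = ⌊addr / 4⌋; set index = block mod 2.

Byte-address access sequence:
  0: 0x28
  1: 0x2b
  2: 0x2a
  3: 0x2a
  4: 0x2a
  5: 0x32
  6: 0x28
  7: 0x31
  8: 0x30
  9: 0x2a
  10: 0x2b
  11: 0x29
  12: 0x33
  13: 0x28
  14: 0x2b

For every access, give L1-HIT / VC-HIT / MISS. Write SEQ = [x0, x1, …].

SEQ = [MISS, L1-HIT, L1-HIT, L1-HIT, L1-HIT, MISS, VC-HIT, VC-HIT, L1-HIT, VC-HIT, L1-HIT, L1-HIT, VC-HIT, VC-HIT, L1-HIT]

#0 0x28→b10/s0 MISS; vc=[]
#1 0x2b→b10/s0 L1-HIT; vc=[]
#2 0x2a→b10/s0 L1-HIT; vc=[]
#3 0x2a→b10/s0 L1-HIT; vc=[]
#4 0x2a→b10/s0 L1-HIT; vc=[]
#5 0x32→b12/s0 MISS; vc=[10]
#6 0x28→b10/s0 VC-HIT; vc=[12]
#7 0x31→b12/s0 VC-HIT; vc=[10]
#8 0x30→b12/s0 L1-HIT; vc=[10]
#9 0x2a→b10/s0 VC-HIT; vc=[12]
#10 0x2b→b10/s0 L1-HIT; vc=[12]
#11 0x29→b10/s0 L1-HIT; vc=[12]
#12 0x33→b12/s0 VC-HIT; vc=[10]
#13 0x28→b10/s0 VC-HIT; vc=[12]
#14 0x2b→b10/s0 L1-HIT; vc=[12]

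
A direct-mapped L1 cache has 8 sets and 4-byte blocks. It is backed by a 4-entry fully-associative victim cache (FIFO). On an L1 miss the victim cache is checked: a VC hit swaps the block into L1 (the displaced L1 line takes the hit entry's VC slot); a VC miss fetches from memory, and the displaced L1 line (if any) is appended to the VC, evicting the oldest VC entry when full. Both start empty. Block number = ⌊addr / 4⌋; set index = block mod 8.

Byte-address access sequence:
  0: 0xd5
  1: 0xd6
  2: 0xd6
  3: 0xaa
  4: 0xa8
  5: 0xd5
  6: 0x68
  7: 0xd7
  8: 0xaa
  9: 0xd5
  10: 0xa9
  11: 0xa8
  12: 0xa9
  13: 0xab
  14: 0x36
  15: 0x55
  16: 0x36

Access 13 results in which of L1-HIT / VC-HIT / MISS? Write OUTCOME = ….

OUTCOME = L1-HIT

0: 0xd5 (blk 53, set 5) → MISS  vc=[]
1: 0xd6 (blk 53, set 5) → L1-HIT  vc=[]
2: 0xd6 (blk 53, set 5) → L1-HIT  vc=[]
3: 0xaa (blk 42, set 2) → MISS  vc=[]
4: 0xa8 (blk 42, set 2) → L1-HIT  vc=[]
5: 0xd5 (blk 53, set 5) → L1-HIT  vc=[]
6: 0x68 (blk 26, set 2) → MISS  vc=[42]
7: 0xd7 (blk 53, set 5) → L1-HIT  vc=[42]
8: 0xaa (blk 42, set 2) → VC-HIT  vc=[26]
9: 0xd5 (blk 53, set 5) → L1-HIT  vc=[26]
10: 0xa9 (blk 42, set 2) → L1-HIT  vc=[26]
11: 0xa8 (blk 42, set 2) → L1-HIT  vc=[26]
12: 0xa9 (blk 42, set 2) → L1-HIT  vc=[26]
13: 0xab (blk 42, set 2) → L1-HIT  vc=[26]
14: 0x36 (blk 13, set 5) → MISS  vc=[26, 53]
15: 0x55 (blk 21, set 5) → MISS  vc=[26, 53, 13]
16: 0x36 (blk 13, set 5) → VC-HIT  vc=[26, 53, 21]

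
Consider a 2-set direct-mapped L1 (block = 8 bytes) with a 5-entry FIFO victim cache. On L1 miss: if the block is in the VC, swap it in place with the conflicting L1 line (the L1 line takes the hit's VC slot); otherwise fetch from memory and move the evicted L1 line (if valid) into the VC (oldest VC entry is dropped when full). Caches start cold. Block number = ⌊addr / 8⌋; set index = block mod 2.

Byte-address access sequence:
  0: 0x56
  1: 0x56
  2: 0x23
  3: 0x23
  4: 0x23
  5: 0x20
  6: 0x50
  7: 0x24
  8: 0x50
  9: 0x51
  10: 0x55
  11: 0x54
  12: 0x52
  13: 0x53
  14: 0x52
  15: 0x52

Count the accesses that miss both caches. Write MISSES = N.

#0 0x56→b10/s0 MISS; vc=[]
#1 0x56→b10/s0 L1-HIT; vc=[]
#2 0x23→b4/s0 MISS; vc=[10]
#3 0x23→b4/s0 L1-HIT; vc=[10]
#4 0x23→b4/s0 L1-HIT; vc=[10]
#5 0x20→b4/s0 L1-HIT; vc=[10]
#6 0x50→b10/s0 VC-HIT; vc=[4]
#7 0x24→b4/s0 VC-HIT; vc=[10]
#8 0x50→b10/s0 VC-HIT; vc=[4]
#9 0x51→b10/s0 L1-HIT; vc=[4]
#10 0x55→b10/s0 L1-HIT; vc=[4]
#11 0x54→b10/s0 L1-HIT; vc=[4]
#12 0x52→b10/s0 L1-HIT; vc=[4]
#13 0x53→b10/s0 L1-HIT; vc=[4]
#14 0x52→b10/s0 L1-HIT; vc=[4]
#15 0x52→b10/s0 L1-HIT; vc=[4]

MISSES = 2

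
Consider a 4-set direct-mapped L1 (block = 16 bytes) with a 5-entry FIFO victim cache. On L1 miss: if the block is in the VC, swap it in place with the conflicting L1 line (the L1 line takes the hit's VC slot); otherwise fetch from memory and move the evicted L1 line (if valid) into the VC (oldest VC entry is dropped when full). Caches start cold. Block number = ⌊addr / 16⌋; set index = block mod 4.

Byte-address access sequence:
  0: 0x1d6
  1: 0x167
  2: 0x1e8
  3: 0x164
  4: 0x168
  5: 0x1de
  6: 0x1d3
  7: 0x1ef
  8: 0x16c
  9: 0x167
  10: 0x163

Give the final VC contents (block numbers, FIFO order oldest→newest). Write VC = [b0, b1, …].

VC = [30]

0: 0x1d6 (blk 29, set 1) → MISS  vc=[]
1: 0x167 (blk 22, set 2) → MISS  vc=[]
2: 0x1e8 (blk 30, set 2) → MISS  vc=[22]
3: 0x164 (blk 22, set 2) → VC-HIT  vc=[30]
4: 0x168 (blk 22, set 2) → L1-HIT  vc=[30]
5: 0x1de (blk 29, set 1) → L1-HIT  vc=[30]
6: 0x1d3 (blk 29, set 1) → L1-HIT  vc=[30]
7: 0x1ef (blk 30, set 2) → VC-HIT  vc=[22]
8: 0x16c (blk 22, set 2) → VC-HIT  vc=[30]
9: 0x167 (blk 22, set 2) → L1-HIT  vc=[30]
10: 0x163 (blk 22, set 2) → L1-HIT  vc=[30]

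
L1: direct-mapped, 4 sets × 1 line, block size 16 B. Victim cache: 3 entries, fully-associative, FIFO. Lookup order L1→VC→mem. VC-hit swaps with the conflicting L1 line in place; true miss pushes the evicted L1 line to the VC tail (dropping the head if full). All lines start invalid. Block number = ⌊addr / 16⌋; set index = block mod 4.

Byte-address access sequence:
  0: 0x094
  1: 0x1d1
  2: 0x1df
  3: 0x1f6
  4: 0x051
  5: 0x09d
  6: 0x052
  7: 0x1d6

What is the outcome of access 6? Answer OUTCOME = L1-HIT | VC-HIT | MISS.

OUTCOME = VC-HIT

  [0] addr=0x94 blk=9 s=1: MISS | VC []
  [1] addr=0x1d1 blk=29 s=1: MISS | VC [9]
  [2] addr=0x1df blk=29 s=1: L1-HIT | VC [9]
  [3] addr=0x1f6 blk=31 s=3: MISS | VC [9]
  [4] addr=0x51 blk=5 s=1: MISS | VC [9, 29]
  [5] addr=0x9d blk=9 s=1: VC-HIT | VC [5, 29]
  [6] addr=0x52 blk=5 s=1: VC-HIT | VC [9, 29]
  [7] addr=0x1d6 blk=29 s=1: VC-HIT | VC [9, 5]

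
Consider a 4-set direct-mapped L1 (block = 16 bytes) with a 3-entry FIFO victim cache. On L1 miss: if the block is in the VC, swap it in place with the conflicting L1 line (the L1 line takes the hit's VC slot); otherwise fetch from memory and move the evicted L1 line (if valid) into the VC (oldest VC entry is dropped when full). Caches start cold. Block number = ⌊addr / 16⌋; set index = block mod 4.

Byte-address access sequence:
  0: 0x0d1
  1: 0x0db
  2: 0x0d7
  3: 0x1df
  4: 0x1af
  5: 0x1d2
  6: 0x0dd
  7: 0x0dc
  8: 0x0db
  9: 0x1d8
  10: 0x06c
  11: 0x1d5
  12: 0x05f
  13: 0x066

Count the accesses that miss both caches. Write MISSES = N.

MISSES = 5

0: 0xd1 (blk 13, set 1) → MISS  vc=[]
1: 0xdb (blk 13, set 1) → L1-HIT  vc=[]
2: 0xd7 (blk 13, set 1) → L1-HIT  vc=[]
3: 0x1df (blk 29, set 1) → MISS  vc=[13]
4: 0x1af (blk 26, set 2) → MISS  vc=[13]
5: 0x1d2 (blk 29, set 1) → L1-HIT  vc=[13]
6: 0xdd (blk 13, set 1) → VC-HIT  vc=[29]
7: 0xdc (blk 13, set 1) → L1-HIT  vc=[29]
8: 0xdb (blk 13, set 1) → L1-HIT  vc=[29]
9: 0x1d8 (blk 29, set 1) → VC-HIT  vc=[13]
10: 0x6c (blk 6, set 2) → MISS  vc=[13, 26]
11: 0x1d5 (blk 29, set 1) → L1-HIT  vc=[13, 26]
12: 0x5f (blk 5, set 1) → MISS  vc=[13, 26, 29]
13: 0x66 (blk 6, set 2) → L1-HIT  vc=[13, 26, 29]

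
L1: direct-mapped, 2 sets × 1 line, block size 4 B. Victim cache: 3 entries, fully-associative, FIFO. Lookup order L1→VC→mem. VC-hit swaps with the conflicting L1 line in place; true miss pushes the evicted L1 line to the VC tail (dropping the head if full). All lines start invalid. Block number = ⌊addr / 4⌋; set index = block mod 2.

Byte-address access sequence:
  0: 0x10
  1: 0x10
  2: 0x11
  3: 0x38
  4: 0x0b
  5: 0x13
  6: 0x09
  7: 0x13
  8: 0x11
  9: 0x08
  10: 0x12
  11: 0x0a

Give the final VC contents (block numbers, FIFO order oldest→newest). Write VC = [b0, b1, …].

VC = [4, 14]

0: 0x10 (blk 4, set 0) → MISS  vc=[]
1: 0x10 (blk 4, set 0) → L1-HIT  vc=[]
2: 0x11 (blk 4, set 0) → L1-HIT  vc=[]
3: 0x38 (blk 14, set 0) → MISS  vc=[4]
4: 0xb (blk 2, set 0) → MISS  vc=[4, 14]
5: 0x13 (blk 4, set 0) → VC-HIT  vc=[2, 14]
6: 0x9 (blk 2, set 0) → VC-HIT  vc=[4, 14]
7: 0x13 (blk 4, set 0) → VC-HIT  vc=[2, 14]
8: 0x11 (blk 4, set 0) → L1-HIT  vc=[2, 14]
9: 0x8 (blk 2, set 0) → VC-HIT  vc=[4, 14]
10: 0x12 (blk 4, set 0) → VC-HIT  vc=[2, 14]
11: 0xa (blk 2, set 0) → VC-HIT  vc=[4, 14]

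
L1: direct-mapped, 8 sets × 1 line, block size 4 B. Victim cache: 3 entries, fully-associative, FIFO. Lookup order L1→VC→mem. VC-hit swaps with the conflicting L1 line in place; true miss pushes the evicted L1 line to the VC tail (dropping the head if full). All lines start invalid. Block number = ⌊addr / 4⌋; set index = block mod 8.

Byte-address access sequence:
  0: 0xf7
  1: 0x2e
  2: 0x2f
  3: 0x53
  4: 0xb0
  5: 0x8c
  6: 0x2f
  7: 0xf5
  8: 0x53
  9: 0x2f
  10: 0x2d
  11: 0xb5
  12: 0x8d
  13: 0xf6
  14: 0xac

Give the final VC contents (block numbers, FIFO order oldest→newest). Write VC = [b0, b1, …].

VC = [11, 45, 35]

0: 0xf7 (blk 61, set 5) → MISS  vc=[]
1: 0x2e (blk 11, set 3) → MISS  vc=[]
2: 0x2f (blk 11, set 3) → L1-HIT  vc=[]
3: 0x53 (blk 20, set 4) → MISS  vc=[]
4: 0xb0 (blk 44, set 4) → MISS  vc=[20]
5: 0x8c (blk 35, set 3) → MISS  vc=[20, 11]
6: 0x2f (blk 11, set 3) → VC-HIT  vc=[20, 35]
7: 0xf5 (blk 61, set 5) → L1-HIT  vc=[20, 35]
8: 0x53 (blk 20, set 4) → VC-HIT  vc=[44, 35]
9: 0x2f (blk 11, set 3) → L1-HIT  vc=[44, 35]
10: 0x2d (blk 11, set 3) → L1-HIT  vc=[44, 35]
11: 0xb5 (blk 45, set 5) → MISS  vc=[44, 35, 61]
12: 0x8d (blk 35, set 3) → VC-HIT  vc=[44, 11, 61]
13: 0xf6 (blk 61, set 5) → VC-HIT  vc=[44, 11, 45]
14: 0xac (blk 43, set 3) → MISS  vc=[11, 45, 35]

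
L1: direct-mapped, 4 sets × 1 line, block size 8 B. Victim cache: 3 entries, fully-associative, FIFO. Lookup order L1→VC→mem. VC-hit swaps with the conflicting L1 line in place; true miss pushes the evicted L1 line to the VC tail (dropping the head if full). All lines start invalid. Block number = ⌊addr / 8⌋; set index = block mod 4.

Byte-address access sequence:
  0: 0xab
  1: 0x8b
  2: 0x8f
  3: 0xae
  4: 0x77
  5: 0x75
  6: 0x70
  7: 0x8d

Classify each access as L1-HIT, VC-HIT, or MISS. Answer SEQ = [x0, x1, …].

0: 0xab (blk 21, set 1) → MISS  vc=[]
1: 0x8b (blk 17, set 1) → MISS  vc=[21]
2: 0x8f (blk 17, set 1) → L1-HIT  vc=[21]
3: 0xae (blk 21, set 1) → VC-HIT  vc=[17]
4: 0x77 (blk 14, set 2) → MISS  vc=[17]
5: 0x75 (blk 14, set 2) → L1-HIT  vc=[17]
6: 0x70 (blk 14, set 2) → L1-HIT  vc=[17]
7: 0x8d (blk 17, set 1) → VC-HIT  vc=[21]

SEQ = [MISS, MISS, L1-HIT, VC-HIT, MISS, L1-HIT, L1-HIT, VC-HIT]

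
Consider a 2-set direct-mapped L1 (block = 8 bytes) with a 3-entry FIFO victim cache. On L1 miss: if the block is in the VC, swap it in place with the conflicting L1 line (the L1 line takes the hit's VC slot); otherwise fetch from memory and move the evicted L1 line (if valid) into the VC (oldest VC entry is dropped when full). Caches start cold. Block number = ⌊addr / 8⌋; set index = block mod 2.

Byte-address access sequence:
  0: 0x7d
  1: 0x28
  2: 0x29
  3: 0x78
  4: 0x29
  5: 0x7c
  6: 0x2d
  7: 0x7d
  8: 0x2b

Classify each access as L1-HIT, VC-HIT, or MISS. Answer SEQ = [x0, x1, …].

SEQ = [MISS, MISS, L1-HIT, VC-HIT, VC-HIT, VC-HIT, VC-HIT, VC-HIT, VC-HIT]

#0 0x7d→b15/s1 MISS; vc=[]
#1 0x28→b5/s1 MISS; vc=[15]
#2 0x29→b5/s1 L1-HIT; vc=[15]
#3 0x78→b15/s1 VC-HIT; vc=[5]
#4 0x29→b5/s1 VC-HIT; vc=[15]
#5 0x7c→b15/s1 VC-HIT; vc=[5]
#6 0x2d→b5/s1 VC-HIT; vc=[15]
#7 0x7d→b15/s1 VC-HIT; vc=[5]
#8 0x2b→b5/s1 VC-HIT; vc=[15]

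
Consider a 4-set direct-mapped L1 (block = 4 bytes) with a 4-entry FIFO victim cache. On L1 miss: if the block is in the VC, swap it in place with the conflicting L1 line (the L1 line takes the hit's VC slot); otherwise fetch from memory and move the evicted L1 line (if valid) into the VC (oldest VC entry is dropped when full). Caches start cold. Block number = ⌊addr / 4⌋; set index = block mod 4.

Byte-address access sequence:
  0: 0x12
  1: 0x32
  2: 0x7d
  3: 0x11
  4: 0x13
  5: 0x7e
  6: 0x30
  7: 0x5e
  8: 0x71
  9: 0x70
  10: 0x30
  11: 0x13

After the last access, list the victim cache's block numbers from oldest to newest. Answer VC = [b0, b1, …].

  [0] addr=0x12 blk=4 s=0: MISS | VC []
  [1] addr=0x32 blk=12 s=0: MISS | VC [4]
  [2] addr=0x7d blk=31 s=3: MISS | VC [4]
  [3] addr=0x11 blk=4 s=0: VC-HIT | VC [12]
  [4] addr=0x13 blk=4 s=0: L1-HIT | VC [12]
  [5] addr=0x7e blk=31 s=3: L1-HIT | VC [12]
  [6] addr=0x30 blk=12 s=0: VC-HIT | VC [4]
  [7] addr=0x5e blk=23 s=3: MISS | VC [4, 31]
  [8] addr=0x71 blk=28 s=0: MISS | VC [4, 31, 12]
  [9] addr=0x70 blk=28 s=0: L1-HIT | VC [4, 31, 12]
  [10] addr=0x30 blk=12 s=0: VC-HIT | VC [4, 31, 28]
  [11] addr=0x13 blk=4 s=0: VC-HIT | VC [12, 31, 28]

VC = [12, 31, 28]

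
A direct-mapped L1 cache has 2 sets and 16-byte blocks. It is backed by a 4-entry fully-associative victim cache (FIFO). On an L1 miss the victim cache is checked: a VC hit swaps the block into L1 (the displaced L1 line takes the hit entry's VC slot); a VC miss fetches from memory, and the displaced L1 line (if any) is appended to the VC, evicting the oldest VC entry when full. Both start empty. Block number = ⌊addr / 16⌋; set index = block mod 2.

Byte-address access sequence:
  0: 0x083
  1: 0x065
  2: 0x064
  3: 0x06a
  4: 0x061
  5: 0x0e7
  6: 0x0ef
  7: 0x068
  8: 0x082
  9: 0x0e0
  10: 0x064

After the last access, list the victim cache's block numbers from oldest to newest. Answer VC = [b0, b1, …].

  [0] addr=0x83 blk=8 s=0: MISS | VC []
  [1] addr=0x65 blk=6 s=0: MISS | VC [8]
  [2] addr=0x64 blk=6 s=0: L1-HIT | VC [8]
  [3] addr=0x6a blk=6 s=0: L1-HIT | VC [8]
  [4] addr=0x61 blk=6 s=0: L1-HIT | VC [8]
  [5] addr=0xe7 blk=14 s=0: MISS | VC [8, 6]
  [6] addr=0xef blk=14 s=0: L1-HIT | VC [8, 6]
  [7] addr=0x68 blk=6 s=0: VC-HIT | VC [8, 14]
  [8] addr=0x82 blk=8 s=0: VC-HIT | VC [6, 14]
  [9] addr=0xe0 blk=14 s=0: VC-HIT | VC [6, 8]
  [10] addr=0x64 blk=6 s=0: VC-HIT | VC [14, 8]

VC = [14, 8]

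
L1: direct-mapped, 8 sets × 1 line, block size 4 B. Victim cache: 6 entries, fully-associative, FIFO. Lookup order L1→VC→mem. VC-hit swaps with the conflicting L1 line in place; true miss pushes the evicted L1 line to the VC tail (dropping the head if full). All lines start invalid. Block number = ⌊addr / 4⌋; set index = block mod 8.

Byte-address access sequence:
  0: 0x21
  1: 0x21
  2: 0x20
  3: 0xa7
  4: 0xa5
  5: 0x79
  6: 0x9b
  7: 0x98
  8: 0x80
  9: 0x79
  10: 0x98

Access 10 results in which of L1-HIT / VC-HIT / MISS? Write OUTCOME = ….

0: 0x21 (blk 8, set 0) → MISS  vc=[]
1: 0x21 (blk 8, set 0) → L1-HIT  vc=[]
2: 0x20 (blk 8, set 0) → L1-HIT  vc=[]
3: 0xa7 (blk 41, set 1) → MISS  vc=[]
4: 0xa5 (blk 41, set 1) → L1-HIT  vc=[]
5: 0x79 (blk 30, set 6) → MISS  vc=[]
6: 0x9b (blk 38, set 6) → MISS  vc=[30]
7: 0x98 (blk 38, set 6) → L1-HIT  vc=[30]
8: 0x80 (blk 32, set 0) → MISS  vc=[30, 8]
9: 0x79 (blk 30, set 6) → VC-HIT  vc=[38, 8]
10: 0x98 (blk 38, set 6) → VC-HIT  vc=[30, 8]

OUTCOME = VC-HIT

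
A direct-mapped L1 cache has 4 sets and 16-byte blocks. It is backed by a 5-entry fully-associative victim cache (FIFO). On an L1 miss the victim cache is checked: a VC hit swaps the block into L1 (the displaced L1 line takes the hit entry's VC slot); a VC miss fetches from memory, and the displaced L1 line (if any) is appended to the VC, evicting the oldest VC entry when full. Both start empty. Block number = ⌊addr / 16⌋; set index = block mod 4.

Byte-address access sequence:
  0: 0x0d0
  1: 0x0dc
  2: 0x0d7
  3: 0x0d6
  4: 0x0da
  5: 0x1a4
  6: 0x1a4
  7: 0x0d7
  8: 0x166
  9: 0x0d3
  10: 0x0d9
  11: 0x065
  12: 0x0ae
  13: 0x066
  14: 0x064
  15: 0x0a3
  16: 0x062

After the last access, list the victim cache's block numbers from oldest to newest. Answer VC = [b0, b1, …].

0: 0xd0 (blk 13, set 1) → MISS  vc=[]
1: 0xdc (blk 13, set 1) → L1-HIT  vc=[]
2: 0xd7 (blk 13, set 1) → L1-HIT  vc=[]
3: 0xd6 (blk 13, set 1) → L1-HIT  vc=[]
4: 0xda (blk 13, set 1) → L1-HIT  vc=[]
5: 0x1a4 (blk 26, set 2) → MISS  vc=[]
6: 0x1a4 (blk 26, set 2) → L1-HIT  vc=[]
7: 0xd7 (blk 13, set 1) → L1-HIT  vc=[]
8: 0x166 (blk 22, set 2) → MISS  vc=[26]
9: 0xd3 (blk 13, set 1) → L1-HIT  vc=[26]
10: 0xd9 (blk 13, set 1) → L1-HIT  vc=[26]
11: 0x65 (blk 6, set 2) → MISS  vc=[26, 22]
12: 0xae (blk 10, set 2) → MISS  vc=[26, 22, 6]
13: 0x66 (blk 6, set 2) → VC-HIT  vc=[26, 22, 10]
14: 0x64 (blk 6, set 2) → L1-HIT  vc=[26, 22, 10]
15: 0xa3 (blk 10, set 2) → VC-HIT  vc=[26, 22, 6]
16: 0x62 (blk 6, set 2) → VC-HIT  vc=[26, 22, 10]

VC = [26, 22, 10]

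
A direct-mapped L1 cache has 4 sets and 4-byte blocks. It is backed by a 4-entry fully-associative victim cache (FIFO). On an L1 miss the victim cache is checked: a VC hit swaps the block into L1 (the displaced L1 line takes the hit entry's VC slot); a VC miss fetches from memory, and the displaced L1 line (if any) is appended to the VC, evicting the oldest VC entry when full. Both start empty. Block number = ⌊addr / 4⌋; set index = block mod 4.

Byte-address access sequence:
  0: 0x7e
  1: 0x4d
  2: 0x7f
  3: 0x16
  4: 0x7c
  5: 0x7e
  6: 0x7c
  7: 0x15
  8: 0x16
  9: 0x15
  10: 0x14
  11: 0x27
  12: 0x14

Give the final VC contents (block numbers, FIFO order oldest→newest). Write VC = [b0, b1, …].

  [0] addr=0x7e blk=31 s=3: MISS | VC []
  [1] addr=0x4d blk=19 s=3: MISS | VC [31]
  [2] addr=0x7f blk=31 s=3: VC-HIT | VC [19]
  [3] addr=0x16 blk=5 s=1: MISS | VC [19]
  [4] addr=0x7c blk=31 s=3: L1-HIT | VC [19]
  [5] addr=0x7e blk=31 s=3: L1-HIT | VC [19]
  [6] addr=0x7c blk=31 s=3: L1-HIT | VC [19]
  [7] addr=0x15 blk=5 s=1: L1-HIT | VC [19]
  [8] addr=0x16 blk=5 s=1: L1-HIT | VC [19]
  [9] addr=0x15 blk=5 s=1: L1-HIT | VC [19]
  [10] addr=0x14 blk=5 s=1: L1-HIT | VC [19]
  [11] addr=0x27 blk=9 s=1: MISS | VC [19, 5]
  [12] addr=0x14 blk=5 s=1: VC-HIT | VC [19, 9]

VC = [19, 9]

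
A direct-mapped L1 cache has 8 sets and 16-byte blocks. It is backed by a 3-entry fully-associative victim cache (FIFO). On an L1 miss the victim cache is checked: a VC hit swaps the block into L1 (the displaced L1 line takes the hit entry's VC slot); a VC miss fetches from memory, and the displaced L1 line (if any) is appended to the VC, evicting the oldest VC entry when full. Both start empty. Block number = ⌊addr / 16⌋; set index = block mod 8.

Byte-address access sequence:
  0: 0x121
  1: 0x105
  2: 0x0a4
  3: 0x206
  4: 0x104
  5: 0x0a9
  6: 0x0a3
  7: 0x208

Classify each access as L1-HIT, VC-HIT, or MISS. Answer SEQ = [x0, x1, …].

SEQ = [MISS, MISS, MISS, MISS, VC-HIT, L1-HIT, L1-HIT, VC-HIT]

0: 0x121 (blk 18, set 2) → MISS  vc=[]
1: 0x105 (blk 16, set 0) → MISS  vc=[]
2: 0xa4 (blk 10, set 2) → MISS  vc=[18]
3: 0x206 (blk 32, set 0) → MISS  vc=[18, 16]
4: 0x104 (blk 16, set 0) → VC-HIT  vc=[18, 32]
5: 0xa9 (blk 10, set 2) → L1-HIT  vc=[18, 32]
6: 0xa3 (blk 10, set 2) → L1-HIT  vc=[18, 32]
7: 0x208 (blk 32, set 0) → VC-HIT  vc=[18, 16]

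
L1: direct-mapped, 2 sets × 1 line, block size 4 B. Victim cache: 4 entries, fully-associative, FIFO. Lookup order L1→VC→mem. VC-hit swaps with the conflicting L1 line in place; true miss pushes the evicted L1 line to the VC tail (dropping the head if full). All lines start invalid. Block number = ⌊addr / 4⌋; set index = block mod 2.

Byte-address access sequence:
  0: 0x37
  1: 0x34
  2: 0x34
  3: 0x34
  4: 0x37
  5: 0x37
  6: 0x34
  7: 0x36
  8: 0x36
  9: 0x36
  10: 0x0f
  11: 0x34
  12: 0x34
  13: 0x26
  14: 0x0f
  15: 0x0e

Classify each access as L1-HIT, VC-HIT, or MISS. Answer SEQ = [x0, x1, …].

0: 0x37 (blk 13, set 1) → MISS  vc=[]
1: 0x34 (blk 13, set 1) → L1-HIT  vc=[]
2: 0x34 (blk 13, set 1) → L1-HIT  vc=[]
3: 0x34 (blk 13, set 1) → L1-HIT  vc=[]
4: 0x37 (blk 13, set 1) → L1-HIT  vc=[]
5: 0x37 (blk 13, set 1) → L1-HIT  vc=[]
6: 0x34 (blk 13, set 1) → L1-HIT  vc=[]
7: 0x36 (blk 13, set 1) → L1-HIT  vc=[]
8: 0x36 (blk 13, set 1) → L1-HIT  vc=[]
9: 0x36 (blk 13, set 1) → L1-HIT  vc=[]
10: 0xf (blk 3, set 1) → MISS  vc=[13]
11: 0x34 (blk 13, set 1) → VC-HIT  vc=[3]
12: 0x34 (blk 13, set 1) → L1-HIT  vc=[3]
13: 0x26 (blk 9, set 1) → MISS  vc=[3, 13]
14: 0xf (blk 3, set 1) → VC-HIT  vc=[9, 13]
15: 0xe (blk 3, set 1) → L1-HIT  vc=[9, 13]

SEQ = [MISS, L1-HIT, L1-HIT, L1-HIT, L1-HIT, L1-HIT, L1-HIT, L1-HIT, L1-HIT, L1-HIT, MISS, VC-HIT, L1-HIT, MISS, VC-HIT, L1-HIT]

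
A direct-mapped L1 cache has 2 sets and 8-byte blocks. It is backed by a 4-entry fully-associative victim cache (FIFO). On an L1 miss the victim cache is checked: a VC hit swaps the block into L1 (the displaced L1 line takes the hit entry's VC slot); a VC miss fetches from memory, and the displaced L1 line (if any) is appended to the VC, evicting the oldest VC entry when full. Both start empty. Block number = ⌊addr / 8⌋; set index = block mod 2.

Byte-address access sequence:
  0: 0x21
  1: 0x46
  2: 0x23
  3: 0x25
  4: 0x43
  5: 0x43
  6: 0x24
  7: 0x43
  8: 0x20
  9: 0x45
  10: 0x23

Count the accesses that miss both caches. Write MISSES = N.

MISSES = 2

#0 0x21→b4/s0 MISS; vc=[]
#1 0x46→b8/s0 MISS; vc=[4]
#2 0x23→b4/s0 VC-HIT; vc=[8]
#3 0x25→b4/s0 L1-HIT; vc=[8]
#4 0x43→b8/s0 VC-HIT; vc=[4]
#5 0x43→b8/s0 L1-HIT; vc=[4]
#6 0x24→b4/s0 VC-HIT; vc=[8]
#7 0x43→b8/s0 VC-HIT; vc=[4]
#8 0x20→b4/s0 VC-HIT; vc=[8]
#9 0x45→b8/s0 VC-HIT; vc=[4]
#10 0x23→b4/s0 VC-HIT; vc=[8]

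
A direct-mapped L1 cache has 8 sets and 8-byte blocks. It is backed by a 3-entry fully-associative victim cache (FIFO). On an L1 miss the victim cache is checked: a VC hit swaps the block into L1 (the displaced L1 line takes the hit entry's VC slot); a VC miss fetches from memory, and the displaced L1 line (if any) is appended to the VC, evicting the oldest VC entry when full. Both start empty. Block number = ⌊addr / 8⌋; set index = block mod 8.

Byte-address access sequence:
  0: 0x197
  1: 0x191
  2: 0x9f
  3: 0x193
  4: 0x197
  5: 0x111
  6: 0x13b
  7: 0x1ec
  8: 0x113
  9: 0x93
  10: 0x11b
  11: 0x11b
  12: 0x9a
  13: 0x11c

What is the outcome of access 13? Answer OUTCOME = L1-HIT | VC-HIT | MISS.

#0 0x197→b50/s2 MISS; vc=[]
#1 0x191→b50/s2 L1-HIT; vc=[]
#2 0x9f→b19/s3 MISS; vc=[]
#3 0x193→b50/s2 L1-HIT; vc=[]
#4 0x197→b50/s2 L1-HIT; vc=[]
#5 0x111→b34/s2 MISS; vc=[50]
#6 0x13b→b39/s7 MISS; vc=[50]
#7 0x1ec→b61/s5 MISS; vc=[50]
#8 0x113→b34/s2 L1-HIT; vc=[50]
#9 0x93→b18/s2 MISS; vc=[50,34]
#10 0x11b→b35/s3 MISS; vc=[50,34,19]
#11 0x11b→b35/s3 L1-HIT; vc=[50,34,19]
#12 0x9a→b19/s3 VC-HIT; vc=[50,34,35]
#13 0x11c→b35/s3 VC-HIT; vc=[50,34,19]

OUTCOME = VC-HIT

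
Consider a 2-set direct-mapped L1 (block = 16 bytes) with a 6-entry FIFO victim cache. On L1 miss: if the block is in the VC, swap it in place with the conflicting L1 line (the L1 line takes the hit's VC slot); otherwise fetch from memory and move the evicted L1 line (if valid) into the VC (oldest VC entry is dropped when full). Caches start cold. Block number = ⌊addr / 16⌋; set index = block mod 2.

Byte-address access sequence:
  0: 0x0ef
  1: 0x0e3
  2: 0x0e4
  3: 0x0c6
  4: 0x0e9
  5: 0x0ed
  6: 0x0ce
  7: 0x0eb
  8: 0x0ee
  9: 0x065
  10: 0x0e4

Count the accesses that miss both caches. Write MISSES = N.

MISSES = 3

#0 0xef→b14/s0 MISS; vc=[]
#1 0xe3→b14/s0 L1-HIT; vc=[]
#2 0xe4→b14/s0 L1-HIT; vc=[]
#3 0xc6→b12/s0 MISS; vc=[14]
#4 0xe9→b14/s0 VC-HIT; vc=[12]
#5 0xed→b14/s0 L1-HIT; vc=[12]
#6 0xce→b12/s0 VC-HIT; vc=[14]
#7 0xeb→b14/s0 VC-HIT; vc=[12]
#8 0xee→b14/s0 L1-HIT; vc=[12]
#9 0x65→b6/s0 MISS; vc=[12,14]
#10 0xe4→b14/s0 VC-HIT; vc=[12,6]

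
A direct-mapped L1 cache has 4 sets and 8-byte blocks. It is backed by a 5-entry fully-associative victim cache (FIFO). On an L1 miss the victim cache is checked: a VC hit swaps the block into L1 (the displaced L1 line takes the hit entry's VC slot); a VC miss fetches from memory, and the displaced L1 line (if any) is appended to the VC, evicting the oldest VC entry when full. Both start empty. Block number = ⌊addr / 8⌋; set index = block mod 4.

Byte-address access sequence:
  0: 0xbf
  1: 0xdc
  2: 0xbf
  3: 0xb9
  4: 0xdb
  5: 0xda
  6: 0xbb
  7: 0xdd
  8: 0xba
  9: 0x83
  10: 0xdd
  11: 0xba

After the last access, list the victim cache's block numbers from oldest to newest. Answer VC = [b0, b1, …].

0: 0xbf (blk 23, set 3) → MISS  vc=[]
1: 0xdc (blk 27, set 3) → MISS  vc=[23]
2: 0xbf (blk 23, set 3) → VC-HIT  vc=[27]
3: 0xb9 (blk 23, set 3) → L1-HIT  vc=[27]
4: 0xdb (blk 27, set 3) → VC-HIT  vc=[23]
5: 0xda (blk 27, set 3) → L1-HIT  vc=[23]
6: 0xbb (blk 23, set 3) → VC-HIT  vc=[27]
7: 0xdd (blk 27, set 3) → VC-HIT  vc=[23]
8: 0xba (blk 23, set 3) → VC-HIT  vc=[27]
9: 0x83 (blk 16, set 0) → MISS  vc=[27]
10: 0xdd (blk 27, set 3) → VC-HIT  vc=[23]
11: 0xba (blk 23, set 3) → VC-HIT  vc=[27]

VC = [27]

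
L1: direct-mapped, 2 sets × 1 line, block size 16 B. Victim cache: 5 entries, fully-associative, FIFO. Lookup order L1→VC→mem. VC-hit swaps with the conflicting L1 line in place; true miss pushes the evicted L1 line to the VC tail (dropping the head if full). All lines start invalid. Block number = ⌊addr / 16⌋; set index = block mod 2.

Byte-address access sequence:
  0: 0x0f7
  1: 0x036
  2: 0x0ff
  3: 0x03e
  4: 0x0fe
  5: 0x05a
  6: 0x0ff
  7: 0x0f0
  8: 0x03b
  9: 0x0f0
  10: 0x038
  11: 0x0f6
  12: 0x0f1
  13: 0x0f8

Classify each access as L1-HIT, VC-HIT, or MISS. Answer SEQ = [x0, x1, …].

SEQ = [MISS, MISS, VC-HIT, VC-HIT, VC-HIT, MISS, VC-HIT, L1-HIT, VC-HIT, VC-HIT, VC-HIT, VC-HIT, L1-HIT, L1-HIT]

#0 0xf7→b15/s1 MISS; vc=[]
#1 0x36→b3/s1 MISS; vc=[15]
#2 0xff→b15/s1 VC-HIT; vc=[3]
#3 0x3e→b3/s1 VC-HIT; vc=[15]
#4 0xfe→b15/s1 VC-HIT; vc=[3]
#5 0x5a→b5/s1 MISS; vc=[3,15]
#6 0xff→b15/s1 VC-HIT; vc=[3,5]
#7 0xf0→b15/s1 L1-HIT; vc=[3,5]
#8 0x3b→b3/s1 VC-HIT; vc=[15,5]
#9 0xf0→b15/s1 VC-HIT; vc=[3,5]
#10 0x38→b3/s1 VC-HIT; vc=[15,5]
#11 0xf6→b15/s1 VC-HIT; vc=[3,5]
#12 0xf1→b15/s1 L1-HIT; vc=[3,5]
#13 0xf8→b15/s1 L1-HIT; vc=[3,5]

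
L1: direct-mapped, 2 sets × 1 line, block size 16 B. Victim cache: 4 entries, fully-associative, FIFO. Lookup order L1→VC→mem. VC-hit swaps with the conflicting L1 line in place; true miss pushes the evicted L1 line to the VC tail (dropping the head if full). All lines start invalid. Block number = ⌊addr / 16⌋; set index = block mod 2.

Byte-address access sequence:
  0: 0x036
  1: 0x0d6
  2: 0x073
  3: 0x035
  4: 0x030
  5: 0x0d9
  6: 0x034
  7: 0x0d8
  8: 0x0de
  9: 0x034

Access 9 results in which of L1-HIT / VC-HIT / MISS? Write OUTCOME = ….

0: 0x36 (blk 3, set 1) → MISS  vc=[]
1: 0xd6 (blk 13, set 1) → MISS  vc=[3]
2: 0x73 (blk 7, set 1) → MISS  vc=[3, 13]
3: 0x35 (blk 3, set 1) → VC-HIT  vc=[7, 13]
4: 0x30 (blk 3, set 1) → L1-HIT  vc=[7, 13]
5: 0xd9 (blk 13, set 1) → VC-HIT  vc=[7, 3]
6: 0x34 (blk 3, set 1) → VC-HIT  vc=[7, 13]
7: 0xd8 (blk 13, set 1) → VC-HIT  vc=[7, 3]
8: 0xde (blk 13, set 1) → L1-HIT  vc=[7, 3]
9: 0x34 (blk 3, set 1) → VC-HIT  vc=[7, 13]

OUTCOME = VC-HIT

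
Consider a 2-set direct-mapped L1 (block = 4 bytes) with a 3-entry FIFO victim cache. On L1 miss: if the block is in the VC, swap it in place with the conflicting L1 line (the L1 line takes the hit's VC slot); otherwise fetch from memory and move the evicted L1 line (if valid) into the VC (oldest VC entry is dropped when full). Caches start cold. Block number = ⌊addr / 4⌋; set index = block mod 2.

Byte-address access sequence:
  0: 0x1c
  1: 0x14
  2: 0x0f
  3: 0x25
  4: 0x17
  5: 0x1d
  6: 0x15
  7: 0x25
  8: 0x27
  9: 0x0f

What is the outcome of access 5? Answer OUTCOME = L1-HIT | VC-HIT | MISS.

OUTCOME = VC-HIT

#0 0x1c→b7/s1 MISS; vc=[]
#1 0x14→b5/s1 MISS; vc=[7]
#2 0xf→b3/s1 MISS; vc=[7,5]
#3 0x25→b9/s1 MISS; vc=[7,5,3]
#4 0x17→b5/s1 VC-HIT; vc=[7,9,3]
#5 0x1d→b7/s1 VC-HIT; vc=[5,9,3]
#6 0x15→b5/s1 VC-HIT; vc=[7,9,3]
#7 0x25→b9/s1 VC-HIT; vc=[7,5,3]
#8 0x27→b9/s1 L1-HIT; vc=[7,5,3]
#9 0xf→b3/s1 VC-HIT; vc=[7,5,9]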